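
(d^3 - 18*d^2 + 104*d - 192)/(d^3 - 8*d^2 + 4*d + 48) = (d - 8)/(d + 2)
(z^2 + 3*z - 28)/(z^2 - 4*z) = (z + 7)/z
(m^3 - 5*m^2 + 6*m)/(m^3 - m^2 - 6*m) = (m - 2)/(m + 2)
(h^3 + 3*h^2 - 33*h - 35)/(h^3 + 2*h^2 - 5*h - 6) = (h^2 + 2*h - 35)/(h^2 + h - 6)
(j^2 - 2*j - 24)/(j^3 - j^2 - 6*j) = (-j^2 + 2*j + 24)/(j*(-j^2 + j + 6))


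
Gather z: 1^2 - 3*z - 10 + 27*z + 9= 24*z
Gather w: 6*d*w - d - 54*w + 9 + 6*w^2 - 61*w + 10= -d + 6*w^2 + w*(6*d - 115) + 19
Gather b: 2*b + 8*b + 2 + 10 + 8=10*b + 20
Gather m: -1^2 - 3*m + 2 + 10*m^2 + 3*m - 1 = 10*m^2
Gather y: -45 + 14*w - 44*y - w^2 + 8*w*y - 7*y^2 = -w^2 + 14*w - 7*y^2 + y*(8*w - 44) - 45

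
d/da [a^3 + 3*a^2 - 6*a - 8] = 3*a^2 + 6*a - 6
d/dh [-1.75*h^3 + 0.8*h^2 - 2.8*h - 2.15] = -5.25*h^2 + 1.6*h - 2.8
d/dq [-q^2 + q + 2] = 1 - 2*q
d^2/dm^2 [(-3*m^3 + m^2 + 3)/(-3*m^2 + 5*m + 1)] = 2*(69*m^3 - 45*m^2 + 144*m - 85)/(27*m^6 - 135*m^5 + 198*m^4 - 35*m^3 - 66*m^2 - 15*m - 1)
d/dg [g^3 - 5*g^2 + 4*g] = 3*g^2 - 10*g + 4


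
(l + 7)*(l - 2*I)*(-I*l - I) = -I*l^3 - 2*l^2 - 8*I*l^2 - 16*l - 7*I*l - 14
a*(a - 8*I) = a^2 - 8*I*a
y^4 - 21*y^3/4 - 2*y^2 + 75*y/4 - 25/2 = (y - 5)*(y - 5/4)*(y - 1)*(y + 2)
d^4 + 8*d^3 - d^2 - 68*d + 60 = (d - 2)*(d - 1)*(d + 5)*(d + 6)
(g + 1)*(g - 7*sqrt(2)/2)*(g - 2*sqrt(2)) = g^3 - 11*sqrt(2)*g^2/2 + g^2 - 11*sqrt(2)*g/2 + 14*g + 14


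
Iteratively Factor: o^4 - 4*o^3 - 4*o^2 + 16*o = (o - 4)*(o^3 - 4*o) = (o - 4)*(o + 2)*(o^2 - 2*o) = (o - 4)*(o - 2)*(o + 2)*(o)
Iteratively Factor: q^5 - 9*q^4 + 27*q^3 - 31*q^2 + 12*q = (q - 1)*(q^4 - 8*q^3 + 19*q^2 - 12*q) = (q - 3)*(q - 1)*(q^3 - 5*q^2 + 4*q) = q*(q - 3)*(q - 1)*(q^2 - 5*q + 4) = q*(q - 4)*(q - 3)*(q - 1)*(q - 1)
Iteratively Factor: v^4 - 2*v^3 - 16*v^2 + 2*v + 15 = (v + 1)*(v^3 - 3*v^2 - 13*v + 15) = (v - 1)*(v + 1)*(v^2 - 2*v - 15) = (v - 5)*(v - 1)*(v + 1)*(v + 3)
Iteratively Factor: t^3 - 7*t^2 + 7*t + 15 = (t + 1)*(t^2 - 8*t + 15) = (t - 5)*(t + 1)*(t - 3)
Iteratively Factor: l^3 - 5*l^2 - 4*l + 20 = (l - 5)*(l^2 - 4) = (l - 5)*(l + 2)*(l - 2)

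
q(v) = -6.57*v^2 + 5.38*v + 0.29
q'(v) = 5.38 - 13.14*v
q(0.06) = 0.59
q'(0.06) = 4.59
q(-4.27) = -142.47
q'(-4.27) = 61.49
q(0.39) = 1.39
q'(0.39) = 0.26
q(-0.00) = 0.29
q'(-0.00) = 5.38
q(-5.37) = -218.06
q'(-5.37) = 75.94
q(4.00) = -83.31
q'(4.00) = -47.18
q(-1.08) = -13.18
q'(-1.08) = 19.57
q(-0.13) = -0.52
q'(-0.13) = 7.09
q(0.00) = 0.29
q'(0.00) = 5.38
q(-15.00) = -1558.66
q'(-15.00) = 202.48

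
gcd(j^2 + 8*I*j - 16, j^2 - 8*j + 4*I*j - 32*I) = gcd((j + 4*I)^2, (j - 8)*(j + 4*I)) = j + 4*I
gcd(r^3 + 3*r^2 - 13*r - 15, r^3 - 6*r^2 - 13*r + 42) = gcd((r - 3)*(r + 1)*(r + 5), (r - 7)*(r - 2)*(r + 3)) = 1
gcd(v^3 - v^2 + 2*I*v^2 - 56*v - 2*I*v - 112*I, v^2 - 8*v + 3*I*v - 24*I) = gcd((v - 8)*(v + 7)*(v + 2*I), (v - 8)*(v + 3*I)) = v - 8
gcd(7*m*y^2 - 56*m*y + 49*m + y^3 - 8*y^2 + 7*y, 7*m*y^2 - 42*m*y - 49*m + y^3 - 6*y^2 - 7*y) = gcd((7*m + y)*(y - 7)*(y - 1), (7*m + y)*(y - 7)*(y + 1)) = 7*m*y - 49*m + y^2 - 7*y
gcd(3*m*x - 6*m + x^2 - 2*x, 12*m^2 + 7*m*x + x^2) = 3*m + x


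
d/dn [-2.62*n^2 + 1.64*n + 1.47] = 1.64 - 5.24*n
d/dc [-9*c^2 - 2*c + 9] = -18*c - 2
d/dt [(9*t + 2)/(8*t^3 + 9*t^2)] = 3*(-48*t^2 - 43*t - 12)/(t^3*(64*t^2 + 144*t + 81))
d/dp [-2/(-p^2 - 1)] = -4*p/(p^2 + 1)^2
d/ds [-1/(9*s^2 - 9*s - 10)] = 9*(2*s - 1)/(-9*s^2 + 9*s + 10)^2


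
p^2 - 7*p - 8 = (p - 8)*(p + 1)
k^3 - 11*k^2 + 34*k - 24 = (k - 6)*(k - 4)*(k - 1)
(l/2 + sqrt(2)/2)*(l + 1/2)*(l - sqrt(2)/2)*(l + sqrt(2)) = l^4/2 + l^3/4 + 3*sqrt(2)*l^3/4 + 3*sqrt(2)*l^2/8 - sqrt(2)*l/2 - sqrt(2)/4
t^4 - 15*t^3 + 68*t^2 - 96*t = t*(t - 8)*(t - 4)*(t - 3)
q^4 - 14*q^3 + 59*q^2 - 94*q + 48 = (q - 8)*(q - 3)*(q - 2)*(q - 1)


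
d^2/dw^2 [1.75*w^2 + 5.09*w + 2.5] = 3.50000000000000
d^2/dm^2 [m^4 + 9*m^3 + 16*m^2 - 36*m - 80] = 12*m^2 + 54*m + 32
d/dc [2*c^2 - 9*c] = 4*c - 9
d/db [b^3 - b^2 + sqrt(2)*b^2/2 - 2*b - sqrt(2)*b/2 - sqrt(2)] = 3*b^2 - 2*b + sqrt(2)*b - 2 - sqrt(2)/2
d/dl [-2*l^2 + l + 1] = 1 - 4*l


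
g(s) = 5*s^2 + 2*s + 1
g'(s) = 10*s + 2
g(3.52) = 69.99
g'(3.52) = 37.20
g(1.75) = 19.81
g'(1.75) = 19.50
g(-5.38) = 134.96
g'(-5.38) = -51.80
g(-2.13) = 19.42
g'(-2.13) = -19.30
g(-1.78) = 13.28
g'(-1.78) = -15.80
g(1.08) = 8.99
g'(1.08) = 12.80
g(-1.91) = 15.42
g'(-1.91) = -17.10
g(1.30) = 12.05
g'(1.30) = 15.00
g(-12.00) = 697.00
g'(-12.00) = -118.00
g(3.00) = 52.00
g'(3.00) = 32.00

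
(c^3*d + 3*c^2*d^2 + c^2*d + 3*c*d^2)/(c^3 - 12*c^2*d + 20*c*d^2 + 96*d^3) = c*d*(c^2 + 3*c*d + c + 3*d)/(c^3 - 12*c^2*d + 20*c*d^2 + 96*d^3)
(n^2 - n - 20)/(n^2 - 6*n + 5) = (n + 4)/(n - 1)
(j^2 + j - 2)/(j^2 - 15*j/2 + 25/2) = 2*(j^2 + j - 2)/(2*j^2 - 15*j + 25)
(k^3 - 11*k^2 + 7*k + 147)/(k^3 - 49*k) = (k^2 - 4*k - 21)/(k*(k + 7))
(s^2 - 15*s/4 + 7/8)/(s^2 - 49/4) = (4*s - 1)/(2*(2*s + 7))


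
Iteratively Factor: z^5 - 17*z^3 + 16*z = (z)*(z^4 - 17*z^2 + 16) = z*(z + 1)*(z^3 - z^2 - 16*z + 16) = z*(z - 4)*(z + 1)*(z^2 + 3*z - 4) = z*(z - 4)*(z + 1)*(z + 4)*(z - 1)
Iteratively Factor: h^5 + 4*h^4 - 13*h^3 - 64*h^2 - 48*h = (h - 4)*(h^4 + 8*h^3 + 19*h^2 + 12*h) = h*(h - 4)*(h^3 + 8*h^2 + 19*h + 12) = h*(h - 4)*(h + 4)*(h^2 + 4*h + 3) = h*(h - 4)*(h + 1)*(h + 4)*(h + 3)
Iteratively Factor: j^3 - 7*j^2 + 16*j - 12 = (j - 3)*(j^2 - 4*j + 4) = (j - 3)*(j - 2)*(j - 2)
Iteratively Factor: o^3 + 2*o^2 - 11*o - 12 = (o + 1)*(o^2 + o - 12) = (o + 1)*(o + 4)*(o - 3)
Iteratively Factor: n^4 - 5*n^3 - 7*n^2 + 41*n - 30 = (n - 5)*(n^3 - 7*n + 6) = (n - 5)*(n - 2)*(n^2 + 2*n - 3) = (n - 5)*(n - 2)*(n + 3)*(n - 1)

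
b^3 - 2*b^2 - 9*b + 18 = (b - 3)*(b - 2)*(b + 3)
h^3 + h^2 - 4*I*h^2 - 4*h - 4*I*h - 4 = (h + 1)*(h - 2*I)^2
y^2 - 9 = (y - 3)*(y + 3)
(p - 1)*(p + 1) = p^2 - 1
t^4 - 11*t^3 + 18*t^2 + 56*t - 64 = (t - 8)*(t - 4)*(t - 1)*(t + 2)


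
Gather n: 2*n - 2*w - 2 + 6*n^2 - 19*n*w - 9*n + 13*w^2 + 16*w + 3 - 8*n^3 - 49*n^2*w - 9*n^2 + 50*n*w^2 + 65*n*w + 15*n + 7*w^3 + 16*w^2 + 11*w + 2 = -8*n^3 + n^2*(-49*w - 3) + n*(50*w^2 + 46*w + 8) + 7*w^3 + 29*w^2 + 25*w + 3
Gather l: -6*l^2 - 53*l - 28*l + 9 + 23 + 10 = -6*l^2 - 81*l + 42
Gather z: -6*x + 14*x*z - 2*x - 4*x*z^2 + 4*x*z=-4*x*z^2 + 18*x*z - 8*x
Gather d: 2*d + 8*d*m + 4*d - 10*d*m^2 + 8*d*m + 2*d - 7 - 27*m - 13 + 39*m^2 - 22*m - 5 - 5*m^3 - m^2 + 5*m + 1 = d*(-10*m^2 + 16*m + 8) - 5*m^3 + 38*m^2 - 44*m - 24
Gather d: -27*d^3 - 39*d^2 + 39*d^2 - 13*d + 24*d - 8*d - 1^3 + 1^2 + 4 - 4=-27*d^3 + 3*d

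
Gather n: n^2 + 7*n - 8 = n^2 + 7*n - 8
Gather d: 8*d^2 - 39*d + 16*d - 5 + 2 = 8*d^2 - 23*d - 3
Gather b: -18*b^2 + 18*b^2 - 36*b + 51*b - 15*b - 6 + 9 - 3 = 0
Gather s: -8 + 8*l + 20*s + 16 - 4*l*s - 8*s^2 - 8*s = 8*l - 8*s^2 + s*(12 - 4*l) + 8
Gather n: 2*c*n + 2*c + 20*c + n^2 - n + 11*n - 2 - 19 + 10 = 22*c + n^2 + n*(2*c + 10) - 11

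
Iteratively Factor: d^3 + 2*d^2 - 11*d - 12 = (d - 3)*(d^2 + 5*d + 4) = (d - 3)*(d + 4)*(d + 1)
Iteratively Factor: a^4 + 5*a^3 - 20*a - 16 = (a + 4)*(a^3 + a^2 - 4*a - 4) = (a - 2)*(a + 4)*(a^2 + 3*a + 2) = (a - 2)*(a + 2)*(a + 4)*(a + 1)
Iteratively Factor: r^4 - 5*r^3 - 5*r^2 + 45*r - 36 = (r - 4)*(r^3 - r^2 - 9*r + 9) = (r - 4)*(r + 3)*(r^2 - 4*r + 3) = (r - 4)*(r - 3)*(r + 3)*(r - 1)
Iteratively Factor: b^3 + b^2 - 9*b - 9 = (b - 3)*(b^2 + 4*b + 3) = (b - 3)*(b + 3)*(b + 1)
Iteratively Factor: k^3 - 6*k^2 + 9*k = (k - 3)*(k^2 - 3*k) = k*(k - 3)*(k - 3)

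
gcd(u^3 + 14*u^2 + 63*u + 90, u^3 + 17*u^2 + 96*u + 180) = u^2 + 11*u + 30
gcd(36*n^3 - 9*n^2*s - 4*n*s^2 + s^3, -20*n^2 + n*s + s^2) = -4*n + s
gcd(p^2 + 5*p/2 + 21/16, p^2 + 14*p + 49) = 1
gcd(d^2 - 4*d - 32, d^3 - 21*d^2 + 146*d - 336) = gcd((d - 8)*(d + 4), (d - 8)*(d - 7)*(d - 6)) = d - 8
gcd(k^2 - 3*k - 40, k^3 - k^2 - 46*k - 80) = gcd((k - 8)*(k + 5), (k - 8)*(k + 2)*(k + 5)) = k^2 - 3*k - 40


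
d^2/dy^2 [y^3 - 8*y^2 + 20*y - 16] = 6*y - 16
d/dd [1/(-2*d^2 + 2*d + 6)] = (d - 1/2)/(-d^2 + d + 3)^2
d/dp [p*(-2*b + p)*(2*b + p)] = -4*b^2 + 3*p^2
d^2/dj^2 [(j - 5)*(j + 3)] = 2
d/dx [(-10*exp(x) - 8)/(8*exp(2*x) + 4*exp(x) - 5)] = (80*exp(2*x) + 128*exp(x) + 82)*exp(x)/(64*exp(4*x) + 64*exp(3*x) - 64*exp(2*x) - 40*exp(x) + 25)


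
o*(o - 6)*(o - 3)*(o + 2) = o^4 - 7*o^3 + 36*o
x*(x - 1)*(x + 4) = x^3 + 3*x^2 - 4*x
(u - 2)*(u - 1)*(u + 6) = u^3 + 3*u^2 - 16*u + 12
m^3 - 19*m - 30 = (m - 5)*(m + 2)*(m + 3)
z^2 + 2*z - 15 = (z - 3)*(z + 5)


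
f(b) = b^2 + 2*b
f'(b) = 2*b + 2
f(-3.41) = 4.81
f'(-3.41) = -4.82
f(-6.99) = 34.88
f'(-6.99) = -11.98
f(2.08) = 8.49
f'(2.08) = 6.16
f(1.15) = 3.62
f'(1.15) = 4.30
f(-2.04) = 0.08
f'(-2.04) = -2.08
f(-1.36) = -0.87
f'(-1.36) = -0.72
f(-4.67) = 12.47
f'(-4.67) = -7.34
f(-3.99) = 7.94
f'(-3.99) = -5.98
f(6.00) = 48.00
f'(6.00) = 14.00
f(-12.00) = 120.00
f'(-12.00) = -22.00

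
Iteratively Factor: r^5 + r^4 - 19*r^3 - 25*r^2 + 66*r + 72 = (r + 3)*(r^4 - 2*r^3 - 13*r^2 + 14*r + 24) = (r - 2)*(r + 3)*(r^3 - 13*r - 12) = (r - 2)*(r + 3)^2*(r^2 - 3*r - 4) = (r - 4)*(r - 2)*(r + 3)^2*(r + 1)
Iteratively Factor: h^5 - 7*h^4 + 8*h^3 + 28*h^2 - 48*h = (h - 2)*(h^4 - 5*h^3 - 2*h^2 + 24*h) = h*(h - 2)*(h^3 - 5*h^2 - 2*h + 24) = h*(h - 2)*(h + 2)*(h^2 - 7*h + 12) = h*(h - 4)*(h - 2)*(h + 2)*(h - 3)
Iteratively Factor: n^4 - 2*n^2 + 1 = (n - 1)*(n^3 + n^2 - n - 1) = (n - 1)^2*(n^2 + 2*n + 1) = (n - 1)^2*(n + 1)*(n + 1)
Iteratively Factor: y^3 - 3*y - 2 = (y - 2)*(y^2 + 2*y + 1) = (y - 2)*(y + 1)*(y + 1)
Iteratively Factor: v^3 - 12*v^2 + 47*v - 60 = (v - 4)*(v^2 - 8*v + 15) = (v - 4)*(v - 3)*(v - 5)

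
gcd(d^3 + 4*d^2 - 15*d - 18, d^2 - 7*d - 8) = d + 1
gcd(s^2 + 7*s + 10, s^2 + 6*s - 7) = 1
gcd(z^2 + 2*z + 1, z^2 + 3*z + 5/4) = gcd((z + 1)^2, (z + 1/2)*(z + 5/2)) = 1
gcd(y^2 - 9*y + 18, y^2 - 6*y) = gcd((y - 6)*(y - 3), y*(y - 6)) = y - 6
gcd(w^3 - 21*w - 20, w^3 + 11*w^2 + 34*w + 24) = w^2 + 5*w + 4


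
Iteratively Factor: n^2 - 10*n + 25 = (n - 5)*(n - 5)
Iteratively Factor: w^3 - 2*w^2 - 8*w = (w - 4)*(w^2 + 2*w) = w*(w - 4)*(w + 2)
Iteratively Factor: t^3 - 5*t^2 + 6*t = (t - 2)*(t^2 - 3*t) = (t - 3)*(t - 2)*(t)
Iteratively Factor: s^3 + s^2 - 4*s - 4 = (s + 2)*(s^2 - s - 2) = (s - 2)*(s + 2)*(s + 1)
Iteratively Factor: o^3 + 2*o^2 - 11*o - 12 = (o + 1)*(o^2 + o - 12) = (o - 3)*(o + 1)*(o + 4)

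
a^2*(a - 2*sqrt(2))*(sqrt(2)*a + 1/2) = sqrt(2)*a^4 - 7*a^3/2 - sqrt(2)*a^2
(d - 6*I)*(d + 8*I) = d^2 + 2*I*d + 48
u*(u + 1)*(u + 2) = u^3 + 3*u^2 + 2*u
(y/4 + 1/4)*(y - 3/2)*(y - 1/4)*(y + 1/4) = y^4/4 - y^3/8 - 25*y^2/64 + y/128 + 3/128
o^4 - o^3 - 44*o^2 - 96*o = o*(o - 8)*(o + 3)*(o + 4)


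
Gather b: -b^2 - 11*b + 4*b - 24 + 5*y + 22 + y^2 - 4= -b^2 - 7*b + y^2 + 5*y - 6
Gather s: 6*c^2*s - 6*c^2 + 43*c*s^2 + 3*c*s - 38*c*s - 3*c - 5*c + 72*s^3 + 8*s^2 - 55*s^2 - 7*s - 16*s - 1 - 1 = -6*c^2 - 8*c + 72*s^3 + s^2*(43*c - 47) + s*(6*c^2 - 35*c - 23) - 2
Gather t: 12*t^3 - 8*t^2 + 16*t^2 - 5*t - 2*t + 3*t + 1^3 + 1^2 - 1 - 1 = 12*t^3 + 8*t^2 - 4*t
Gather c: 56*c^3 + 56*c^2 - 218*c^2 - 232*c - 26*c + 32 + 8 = 56*c^3 - 162*c^2 - 258*c + 40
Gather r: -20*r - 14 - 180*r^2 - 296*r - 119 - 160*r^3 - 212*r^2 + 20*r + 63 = -160*r^3 - 392*r^2 - 296*r - 70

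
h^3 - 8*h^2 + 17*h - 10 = (h - 5)*(h - 2)*(h - 1)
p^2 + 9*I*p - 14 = (p + 2*I)*(p + 7*I)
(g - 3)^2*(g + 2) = g^3 - 4*g^2 - 3*g + 18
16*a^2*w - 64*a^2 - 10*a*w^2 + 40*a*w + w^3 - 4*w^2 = (-8*a + w)*(-2*a + w)*(w - 4)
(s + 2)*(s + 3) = s^2 + 5*s + 6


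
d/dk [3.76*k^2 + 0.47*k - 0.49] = 7.52*k + 0.47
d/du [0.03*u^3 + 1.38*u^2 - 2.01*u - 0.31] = 0.09*u^2 + 2.76*u - 2.01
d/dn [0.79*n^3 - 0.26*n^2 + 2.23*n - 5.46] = 2.37*n^2 - 0.52*n + 2.23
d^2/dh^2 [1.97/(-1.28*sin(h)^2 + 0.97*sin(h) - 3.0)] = (12.910592*sin(h)^4 - 7.337856*sin(h)^3 - 47.771515*sin(h)^2 + 20.408412*sin(h) + 11.422454)/(1.28*sin(h)^2 - 0.97*sin(h) + 3.0)^3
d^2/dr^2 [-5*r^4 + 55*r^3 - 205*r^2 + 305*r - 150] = -60*r^2 + 330*r - 410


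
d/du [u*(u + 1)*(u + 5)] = 3*u^2 + 12*u + 5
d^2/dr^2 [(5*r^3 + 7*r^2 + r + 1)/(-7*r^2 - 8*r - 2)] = 62*(3*r^3 - 3*r^2 - 6*r - 2)/(343*r^6 + 1176*r^5 + 1638*r^4 + 1184*r^3 + 468*r^2 + 96*r + 8)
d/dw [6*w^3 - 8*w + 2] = 18*w^2 - 8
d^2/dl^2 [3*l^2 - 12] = 6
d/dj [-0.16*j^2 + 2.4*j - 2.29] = 2.4 - 0.32*j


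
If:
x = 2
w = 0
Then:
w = 0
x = 2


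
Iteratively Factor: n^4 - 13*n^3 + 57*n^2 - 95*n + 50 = (n - 2)*(n^3 - 11*n^2 + 35*n - 25) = (n - 5)*(n - 2)*(n^2 - 6*n + 5) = (n - 5)*(n - 2)*(n - 1)*(n - 5)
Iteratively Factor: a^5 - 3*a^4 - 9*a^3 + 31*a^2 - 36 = (a - 3)*(a^4 - 9*a^2 + 4*a + 12) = (a - 3)*(a + 1)*(a^3 - a^2 - 8*a + 12) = (a - 3)*(a - 2)*(a + 1)*(a^2 + a - 6) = (a - 3)*(a - 2)^2*(a + 1)*(a + 3)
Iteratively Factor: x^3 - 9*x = (x + 3)*(x^2 - 3*x) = x*(x + 3)*(x - 3)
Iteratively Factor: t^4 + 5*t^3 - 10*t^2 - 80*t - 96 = (t + 4)*(t^3 + t^2 - 14*t - 24) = (t + 2)*(t + 4)*(t^2 - t - 12) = (t - 4)*(t + 2)*(t + 4)*(t + 3)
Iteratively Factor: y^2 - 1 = (y - 1)*(y + 1)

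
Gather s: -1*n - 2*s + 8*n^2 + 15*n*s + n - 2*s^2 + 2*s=8*n^2 + 15*n*s - 2*s^2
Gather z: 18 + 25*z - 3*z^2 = -3*z^2 + 25*z + 18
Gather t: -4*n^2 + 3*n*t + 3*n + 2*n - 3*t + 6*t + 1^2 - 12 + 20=-4*n^2 + 5*n + t*(3*n + 3) + 9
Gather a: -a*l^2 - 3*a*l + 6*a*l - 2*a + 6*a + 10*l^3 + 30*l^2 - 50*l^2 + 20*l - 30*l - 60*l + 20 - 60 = a*(-l^2 + 3*l + 4) + 10*l^3 - 20*l^2 - 70*l - 40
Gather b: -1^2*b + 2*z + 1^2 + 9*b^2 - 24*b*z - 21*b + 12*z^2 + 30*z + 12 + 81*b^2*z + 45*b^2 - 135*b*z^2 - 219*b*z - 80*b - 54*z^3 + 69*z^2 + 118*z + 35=b^2*(81*z + 54) + b*(-135*z^2 - 243*z - 102) - 54*z^3 + 81*z^2 + 150*z + 48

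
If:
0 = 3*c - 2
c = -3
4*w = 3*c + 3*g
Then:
No Solution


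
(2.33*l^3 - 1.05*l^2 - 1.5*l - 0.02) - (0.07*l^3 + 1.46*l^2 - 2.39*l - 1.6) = 2.26*l^3 - 2.51*l^2 + 0.89*l + 1.58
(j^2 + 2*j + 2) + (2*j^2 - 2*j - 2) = 3*j^2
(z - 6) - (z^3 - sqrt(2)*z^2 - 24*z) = -z^3 + sqrt(2)*z^2 + 25*z - 6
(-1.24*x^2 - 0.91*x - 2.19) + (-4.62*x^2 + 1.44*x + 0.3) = -5.86*x^2 + 0.53*x - 1.89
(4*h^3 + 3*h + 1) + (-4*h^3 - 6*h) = 1 - 3*h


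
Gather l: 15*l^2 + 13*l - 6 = 15*l^2 + 13*l - 6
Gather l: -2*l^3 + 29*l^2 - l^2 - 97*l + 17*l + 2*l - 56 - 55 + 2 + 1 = -2*l^3 + 28*l^2 - 78*l - 108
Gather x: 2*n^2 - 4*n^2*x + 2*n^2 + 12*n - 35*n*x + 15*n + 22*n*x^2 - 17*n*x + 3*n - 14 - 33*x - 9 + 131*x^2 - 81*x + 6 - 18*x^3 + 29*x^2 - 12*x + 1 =4*n^2 + 30*n - 18*x^3 + x^2*(22*n + 160) + x*(-4*n^2 - 52*n - 126) - 16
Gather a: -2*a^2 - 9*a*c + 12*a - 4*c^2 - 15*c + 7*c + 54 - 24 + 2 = -2*a^2 + a*(12 - 9*c) - 4*c^2 - 8*c + 32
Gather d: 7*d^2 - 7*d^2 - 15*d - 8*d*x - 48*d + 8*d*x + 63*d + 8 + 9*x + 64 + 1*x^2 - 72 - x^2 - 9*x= 0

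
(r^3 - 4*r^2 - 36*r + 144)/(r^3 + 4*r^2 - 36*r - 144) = (r - 4)/(r + 4)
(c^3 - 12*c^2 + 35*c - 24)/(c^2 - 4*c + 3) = c - 8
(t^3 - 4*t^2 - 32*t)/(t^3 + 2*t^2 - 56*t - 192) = t/(t + 6)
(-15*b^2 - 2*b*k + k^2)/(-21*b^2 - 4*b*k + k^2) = (5*b - k)/(7*b - k)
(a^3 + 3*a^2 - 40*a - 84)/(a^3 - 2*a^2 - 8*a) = (a^2 + a - 42)/(a*(a - 4))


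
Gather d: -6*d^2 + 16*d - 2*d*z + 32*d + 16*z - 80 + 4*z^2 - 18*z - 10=-6*d^2 + d*(48 - 2*z) + 4*z^2 - 2*z - 90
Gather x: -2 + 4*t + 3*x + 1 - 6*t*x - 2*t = 2*t + x*(3 - 6*t) - 1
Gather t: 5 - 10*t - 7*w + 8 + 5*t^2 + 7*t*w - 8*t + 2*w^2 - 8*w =5*t^2 + t*(7*w - 18) + 2*w^2 - 15*w + 13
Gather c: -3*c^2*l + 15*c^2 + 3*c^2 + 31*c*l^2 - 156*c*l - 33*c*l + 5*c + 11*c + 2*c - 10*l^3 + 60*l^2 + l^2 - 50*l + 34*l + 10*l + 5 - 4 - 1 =c^2*(18 - 3*l) + c*(31*l^2 - 189*l + 18) - 10*l^3 + 61*l^2 - 6*l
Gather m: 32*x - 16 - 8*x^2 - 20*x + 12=-8*x^2 + 12*x - 4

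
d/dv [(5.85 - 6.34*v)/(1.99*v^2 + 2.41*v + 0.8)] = (12.6166*v^2 - 23.283*v - 19.1705)/(3.9601*v^4 + 9.5918*v^3 + 8.9921*v^2 + 3.856*v + 0.64)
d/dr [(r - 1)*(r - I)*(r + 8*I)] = 3*r^2 + r*(-2 + 14*I) + 8 - 7*I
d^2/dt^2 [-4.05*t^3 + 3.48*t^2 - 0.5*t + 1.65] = 6.96 - 24.3*t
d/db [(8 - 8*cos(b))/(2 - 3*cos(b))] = -8*sin(b)/(3*cos(b) - 2)^2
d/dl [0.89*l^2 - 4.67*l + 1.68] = 1.78*l - 4.67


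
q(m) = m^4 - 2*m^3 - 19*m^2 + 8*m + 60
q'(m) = 4*m^3 - 6*m^2 - 38*m + 8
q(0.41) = 59.98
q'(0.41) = -8.31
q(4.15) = -80.36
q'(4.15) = 32.86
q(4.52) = -59.31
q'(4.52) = 83.04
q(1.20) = 40.86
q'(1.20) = -39.33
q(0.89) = 51.29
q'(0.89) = -27.75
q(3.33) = -74.94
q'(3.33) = -37.37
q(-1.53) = 15.93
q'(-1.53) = 37.77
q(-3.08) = 3.55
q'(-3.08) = -48.75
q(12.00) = 14700.00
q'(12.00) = 5600.00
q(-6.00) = 1056.00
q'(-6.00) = -844.00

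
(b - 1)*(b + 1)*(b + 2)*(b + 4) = b^4 + 6*b^3 + 7*b^2 - 6*b - 8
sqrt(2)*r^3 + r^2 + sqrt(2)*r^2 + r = r*(r + 1)*(sqrt(2)*r + 1)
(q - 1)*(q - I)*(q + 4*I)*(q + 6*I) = q^4 - q^3 + 9*I*q^3 - 14*q^2 - 9*I*q^2 + 14*q + 24*I*q - 24*I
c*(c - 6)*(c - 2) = c^3 - 8*c^2 + 12*c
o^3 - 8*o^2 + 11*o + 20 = (o - 5)*(o - 4)*(o + 1)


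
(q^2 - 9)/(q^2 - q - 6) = (q + 3)/(q + 2)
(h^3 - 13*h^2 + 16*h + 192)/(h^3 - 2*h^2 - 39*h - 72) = (h - 8)/(h + 3)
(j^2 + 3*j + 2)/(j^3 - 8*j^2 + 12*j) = (j^2 + 3*j + 2)/(j*(j^2 - 8*j + 12))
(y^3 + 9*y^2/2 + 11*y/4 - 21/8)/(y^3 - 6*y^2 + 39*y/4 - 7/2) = (4*y^2 + 20*y + 21)/(2*(2*y^2 - 11*y + 14))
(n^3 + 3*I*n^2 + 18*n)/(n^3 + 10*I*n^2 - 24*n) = (n - 3*I)/(n + 4*I)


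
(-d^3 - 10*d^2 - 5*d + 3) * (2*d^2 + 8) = -2*d^5 - 20*d^4 - 18*d^3 - 74*d^2 - 40*d + 24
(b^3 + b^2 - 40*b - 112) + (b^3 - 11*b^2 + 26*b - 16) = 2*b^3 - 10*b^2 - 14*b - 128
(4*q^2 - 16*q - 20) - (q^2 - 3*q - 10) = 3*q^2 - 13*q - 10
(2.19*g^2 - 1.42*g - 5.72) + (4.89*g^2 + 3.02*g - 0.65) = 7.08*g^2 + 1.6*g - 6.37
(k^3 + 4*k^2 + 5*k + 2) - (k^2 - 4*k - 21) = k^3 + 3*k^2 + 9*k + 23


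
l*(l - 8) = l^2 - 8*l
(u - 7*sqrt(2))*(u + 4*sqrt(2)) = u^2 - 3*sqrt(2)*u - 56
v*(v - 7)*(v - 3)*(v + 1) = v^4 - 9*v^3 + 11*v^2 + 21*v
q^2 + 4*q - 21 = (q - 3)*(q + 7)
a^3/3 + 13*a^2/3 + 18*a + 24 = (a/3 + 1)*(a + 4)*(a + 6)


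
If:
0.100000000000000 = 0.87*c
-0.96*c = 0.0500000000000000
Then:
No Solution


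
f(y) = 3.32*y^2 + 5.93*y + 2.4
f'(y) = 6.64*y + 5.93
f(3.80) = 72.87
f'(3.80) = 31.16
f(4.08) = 81.86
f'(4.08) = 33.02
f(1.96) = 26.78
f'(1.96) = 18.94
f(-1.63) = 1.56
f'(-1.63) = -4.89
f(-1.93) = 3.32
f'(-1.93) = -6.89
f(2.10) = 29.49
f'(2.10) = 19.87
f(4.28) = 88.60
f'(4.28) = 34.35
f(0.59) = 7.05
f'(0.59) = 9.85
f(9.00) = 324.69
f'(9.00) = 65.69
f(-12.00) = 409.32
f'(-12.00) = -73.75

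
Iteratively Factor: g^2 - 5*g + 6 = (g - 2)*(g - 3)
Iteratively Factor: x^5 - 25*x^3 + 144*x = (x)*(x^4 - 25*x^2 + 144) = x*(x + 4)*(x^3 - 4*x^2 - 9*x + 36) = x*(x - 4)*(x + 4)*(x^2 - 9) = x*(x - 4)*(x - 3)*(x + 4)*(x + 3)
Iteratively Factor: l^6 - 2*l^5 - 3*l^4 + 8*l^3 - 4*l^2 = (l - 2)*(l^5 - 3*l^3 + 2*l^2) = (l - 2)*(l + 2)*(l^4 - 2*l^3 + l^2) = l*(l - 2)*(l + 2)*(l^3 - 2*l^2 + l) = l*(l - 2)*(l - 1)*(l + 2)*(l^2 - l) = l^2*(l - 2)*(l - 1)*(l + 2)*(l - 1)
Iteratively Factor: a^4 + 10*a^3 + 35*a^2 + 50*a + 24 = (a + 1)*(a^3 + 9*a^2 + 26*a + 24) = (a + 1)*(a + 3)*(a^2 + 6*a + 8) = (a + 1)*(a + 3)*(a + 4)*(a + 2)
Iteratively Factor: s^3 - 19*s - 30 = (s + 2)*(s^2 - 2*s - 15) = (s - 5)*(s + 2)*(s + 3)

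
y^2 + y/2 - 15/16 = (y - 3/4)*(y + 5/4)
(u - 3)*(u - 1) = u^2 - 4*u + 3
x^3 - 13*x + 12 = (x - 3)*(x - 1)*(x + 4)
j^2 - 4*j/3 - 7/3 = (j - 7/3)*(j + 1)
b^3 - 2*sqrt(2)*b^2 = b^2*(b - 2*sqrt(2))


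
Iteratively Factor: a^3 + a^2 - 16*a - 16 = (a + 4)*(a^2 - 3*a - 4) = (a - 4)*(a + 4)*(a + 1)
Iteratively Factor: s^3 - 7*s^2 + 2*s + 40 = (s + 2)*(s^2 - 9*s + 20) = (s - 4)*(s + 2)*(s - 5)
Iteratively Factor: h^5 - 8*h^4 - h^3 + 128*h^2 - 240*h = (h - 4)*(h^4 - 4*h^3 - 17*h^2 + 60*h) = (h - 4)*(h + 4)*(h^3 - 8*h^2 + 15*h) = (h - 4)*(h - 3)*(h + 4)*(h^2 - 5*h) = (h - 5)*(h - 4)*(h - 3)*(h + 4)*(h)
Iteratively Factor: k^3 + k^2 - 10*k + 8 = (k - 2)*(k^2 + 3*k - 4) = (k - 2)*(k - 1)*(k + 4)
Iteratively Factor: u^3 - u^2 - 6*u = (u - 3)*(u^2 + 2*u) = u*(u - 3)*(u + 2)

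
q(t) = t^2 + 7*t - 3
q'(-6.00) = -5.00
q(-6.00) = -9.00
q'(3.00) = 13.00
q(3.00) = 27.00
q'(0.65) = 8.30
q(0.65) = 1.97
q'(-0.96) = 5.08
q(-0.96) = -8.80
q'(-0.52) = 5.96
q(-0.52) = -6.37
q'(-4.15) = -1.30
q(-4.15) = -14.83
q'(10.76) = 28.52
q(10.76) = 188.10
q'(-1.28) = 4.44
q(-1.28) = -10.32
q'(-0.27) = 6.46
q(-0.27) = -4.82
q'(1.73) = 10.46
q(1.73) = 12.10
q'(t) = 2*t + 7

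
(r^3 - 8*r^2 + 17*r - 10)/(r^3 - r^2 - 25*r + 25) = (r - 2)/(r + 5)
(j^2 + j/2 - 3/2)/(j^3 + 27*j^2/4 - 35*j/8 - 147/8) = 4*(j - 1)/(4*j^2 + 21*j - 49)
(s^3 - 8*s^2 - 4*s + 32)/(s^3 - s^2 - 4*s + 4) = (s - 8)/(s - 1)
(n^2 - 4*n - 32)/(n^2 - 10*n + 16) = (n + 4)/(n - 2)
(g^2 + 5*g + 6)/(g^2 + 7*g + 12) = (g + 2)/(g + 4)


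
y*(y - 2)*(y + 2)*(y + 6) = y^4 + 6*y^3 - 4*y^2 - 24*y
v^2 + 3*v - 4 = (v - 1)*(v + 4)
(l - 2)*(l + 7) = l^2 + 5*l - 14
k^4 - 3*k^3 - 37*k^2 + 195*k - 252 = (k - 4)*(k - 3)^2*(k + 7)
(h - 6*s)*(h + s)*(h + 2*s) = h^3 - 3*h^2*s - 16*h*s^2 - 12*s^3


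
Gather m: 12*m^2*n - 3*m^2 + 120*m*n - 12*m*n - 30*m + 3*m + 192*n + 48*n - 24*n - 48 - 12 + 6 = m^2*(12*n - 3) + m*(108*n - 27) + 216*n - 54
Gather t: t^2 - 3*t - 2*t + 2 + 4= t^2 - 5*t + 6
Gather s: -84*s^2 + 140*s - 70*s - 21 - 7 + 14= -84*s^2 + 70*s - 14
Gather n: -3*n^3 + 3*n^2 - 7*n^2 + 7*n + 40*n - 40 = -3*n^3 - 4*n^2 + 47*n - 40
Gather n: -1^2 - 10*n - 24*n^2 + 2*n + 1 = -24*n^2 - 8*n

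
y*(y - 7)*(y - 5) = y^3 - 12*y^2 + 35*y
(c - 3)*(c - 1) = c^2 - 4*c + 3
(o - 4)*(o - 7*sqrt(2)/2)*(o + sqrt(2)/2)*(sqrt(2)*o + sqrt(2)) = sqrt(2)*o^4 - 6*o^3 - 3*sqrt(2)*o^3 - 15*sqrt(2)*o^2/2 + 18*o^2 + 21*sqrt(2)*o/2 + 24*o + 14*sqrt(2)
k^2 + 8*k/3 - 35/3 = (k - 7/3)*(k + 5)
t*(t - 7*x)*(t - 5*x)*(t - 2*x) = t^4 - 14*t^3*x + 59*t^2*x^2 - 70*t*x^3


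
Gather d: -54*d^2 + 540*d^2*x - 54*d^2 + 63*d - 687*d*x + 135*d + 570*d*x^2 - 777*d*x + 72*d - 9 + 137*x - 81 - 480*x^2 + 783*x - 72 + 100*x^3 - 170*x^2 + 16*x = d^2*(540*x - 108) + d*(570*x^2 - 1464*x + 270) + 100*x^3 - 650*x^2 + 936*x - 162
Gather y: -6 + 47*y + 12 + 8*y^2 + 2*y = 8*y^2 + 49*y + 6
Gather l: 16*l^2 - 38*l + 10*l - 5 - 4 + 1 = 16*l^2 - 28*l - 8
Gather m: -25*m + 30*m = 5*m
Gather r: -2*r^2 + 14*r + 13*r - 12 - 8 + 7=-2*r^2 + 27*r - 13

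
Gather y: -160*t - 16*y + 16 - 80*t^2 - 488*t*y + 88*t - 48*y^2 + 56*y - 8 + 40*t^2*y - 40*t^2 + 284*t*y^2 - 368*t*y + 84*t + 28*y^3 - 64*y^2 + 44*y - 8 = -120*t^2 + 12*t + 28*y^3 + y^2*(284*t - 112) + y*(40*t^2 - 856*t + 84)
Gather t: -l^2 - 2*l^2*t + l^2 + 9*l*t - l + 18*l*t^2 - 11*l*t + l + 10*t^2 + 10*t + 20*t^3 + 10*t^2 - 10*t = 20*t^3 + t^2*(18*l + 20) + t*(-2*l^2 - 2*l)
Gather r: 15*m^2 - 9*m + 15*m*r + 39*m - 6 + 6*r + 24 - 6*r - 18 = 15*m^2 + 15*m*r + 30*m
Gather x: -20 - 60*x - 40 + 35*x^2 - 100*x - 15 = 35*x^2 - 160*x - 75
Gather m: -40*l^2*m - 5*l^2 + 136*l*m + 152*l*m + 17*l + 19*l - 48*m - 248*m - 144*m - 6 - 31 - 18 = -5*l^2 + 36*l + m*(-40*l^2 + 288*l - 440) - 55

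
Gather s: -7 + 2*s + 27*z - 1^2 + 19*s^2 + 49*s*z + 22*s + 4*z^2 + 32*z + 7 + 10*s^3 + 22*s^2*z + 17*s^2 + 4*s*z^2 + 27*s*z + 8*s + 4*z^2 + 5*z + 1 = 10*s^3 + s^2*(22*z + 36) + s*(4*z^2 + 76*z + 32) + 8*z^2 + 64*z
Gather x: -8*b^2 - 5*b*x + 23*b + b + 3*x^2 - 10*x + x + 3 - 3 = -8*b^2 + 24*b + 3*x^2 + x*(-5*b - 9)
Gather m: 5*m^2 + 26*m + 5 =5*m^2 + 26*m + 5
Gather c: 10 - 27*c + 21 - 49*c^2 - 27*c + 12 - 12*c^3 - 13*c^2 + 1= -12*c^3 - 62*c^2 - 54*c + 44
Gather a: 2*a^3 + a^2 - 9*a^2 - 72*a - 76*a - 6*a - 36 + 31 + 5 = 2*a^3 - 8*a^2 - 154*a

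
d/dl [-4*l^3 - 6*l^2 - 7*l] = -12*l^2 - 12*l - 7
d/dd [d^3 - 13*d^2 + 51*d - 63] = 3*d^2 - 26*d + 51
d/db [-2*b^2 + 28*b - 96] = 28 - 4*b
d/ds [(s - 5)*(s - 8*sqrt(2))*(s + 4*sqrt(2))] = 3*s^2 - 8*sqrt(2)*s - 10*s - 64 + 20*sqrt(2)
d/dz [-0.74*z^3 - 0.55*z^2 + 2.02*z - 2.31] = -2.22*z^2 - 1.1*z + 2.02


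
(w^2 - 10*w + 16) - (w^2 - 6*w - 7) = 23 - 4*w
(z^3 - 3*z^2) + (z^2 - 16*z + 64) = z^3 - 2*z^2 - 16*z + 64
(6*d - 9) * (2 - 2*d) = -12*d^2 + 30*d - 18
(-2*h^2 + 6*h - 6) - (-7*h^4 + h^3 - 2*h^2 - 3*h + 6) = 7*h^4 - h^3 + 9*h - 12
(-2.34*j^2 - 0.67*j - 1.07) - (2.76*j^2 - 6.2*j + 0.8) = -5.1*j^2 + 5.53*j - 1.87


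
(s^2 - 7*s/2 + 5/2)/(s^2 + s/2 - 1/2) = (2*s^2 - 7*s + 5)/(2*s^2 + s - 1)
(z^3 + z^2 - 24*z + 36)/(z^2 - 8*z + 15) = (z^2 + 4*z - 12)/(z - 5)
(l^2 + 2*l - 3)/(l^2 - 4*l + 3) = (l + 3)/(l - 3)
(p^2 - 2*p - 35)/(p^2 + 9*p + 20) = (p - 7)/(p + 4)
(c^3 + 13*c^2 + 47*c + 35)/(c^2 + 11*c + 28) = (c^2 + 6*c + 5)/(c + 4)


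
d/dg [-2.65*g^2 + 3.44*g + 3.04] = 3.44 - 5.3*g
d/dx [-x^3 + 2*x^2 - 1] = x*(4 - 3*x)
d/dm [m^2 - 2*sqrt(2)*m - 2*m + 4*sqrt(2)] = 2*m - 2*sqrt(2) - 2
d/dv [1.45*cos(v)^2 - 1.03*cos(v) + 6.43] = (1.03 - 2.9*cos(v))*sin(v)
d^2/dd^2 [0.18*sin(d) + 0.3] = -0.18*sin(d)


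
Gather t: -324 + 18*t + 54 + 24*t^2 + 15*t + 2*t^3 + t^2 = 2*t^3 + 25*t^2 + 33*t - 270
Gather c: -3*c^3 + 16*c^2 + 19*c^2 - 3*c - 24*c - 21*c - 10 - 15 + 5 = -3*c^3 + 35*c^2 - 48*c - 20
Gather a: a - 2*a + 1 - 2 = -a - 1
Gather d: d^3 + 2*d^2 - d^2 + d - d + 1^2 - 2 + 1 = d^3 + d^2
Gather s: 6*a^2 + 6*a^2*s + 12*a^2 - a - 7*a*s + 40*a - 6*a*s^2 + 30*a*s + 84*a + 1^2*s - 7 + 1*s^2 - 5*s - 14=18*a^2 + 123*a + s^2*(1 - 6*a) + s*(6*a^2 + 23*a - 4) - 21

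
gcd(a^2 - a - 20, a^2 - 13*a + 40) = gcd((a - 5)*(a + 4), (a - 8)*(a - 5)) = a - 5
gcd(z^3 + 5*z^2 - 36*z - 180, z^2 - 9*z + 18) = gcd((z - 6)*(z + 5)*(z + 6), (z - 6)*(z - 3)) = z - 6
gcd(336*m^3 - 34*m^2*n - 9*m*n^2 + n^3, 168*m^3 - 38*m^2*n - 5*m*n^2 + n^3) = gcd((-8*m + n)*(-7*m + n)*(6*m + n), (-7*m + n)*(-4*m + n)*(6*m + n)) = 42*m^2 + m*n - n^2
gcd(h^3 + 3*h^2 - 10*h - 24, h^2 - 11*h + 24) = h - 3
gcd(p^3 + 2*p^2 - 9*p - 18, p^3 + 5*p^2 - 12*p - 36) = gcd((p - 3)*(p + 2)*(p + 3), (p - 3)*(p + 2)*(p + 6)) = p^2 - p - 6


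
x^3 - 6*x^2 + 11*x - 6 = (x - 3)*(x - 2)*(x - 1)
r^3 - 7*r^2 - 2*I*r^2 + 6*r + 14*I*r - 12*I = (r - 6)*(r - 1)*(r - 2*I)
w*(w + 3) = w^2 + 3*w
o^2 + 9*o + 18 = (o + 3)*(o + 6)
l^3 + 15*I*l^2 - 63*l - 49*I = (l + I)*(l + 7*I)^2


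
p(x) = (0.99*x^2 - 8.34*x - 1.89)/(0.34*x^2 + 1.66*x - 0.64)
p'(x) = (-0.68*x - 1.66)*(0.99*x^2 - 8.34*x - 1.89)/(0.34*x^2 + 1.66*x - 0.64)^2 + (1.98*x - 8.34)/(0.34*x^2 + 1.66*x - 0.64) = (4.479*x^2 + 0.0179999999999989*x + 8.475)/(0.1156*x^4 + 1.1288*x^3 + 2.3204*x^2 - 2.1248*x + 0.4096)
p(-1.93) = -6.94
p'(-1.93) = 3.78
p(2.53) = -2.90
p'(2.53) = 1.13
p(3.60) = -1.96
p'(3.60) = 0.70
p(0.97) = -7.01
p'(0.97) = 7.63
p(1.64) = -4.31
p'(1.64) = 2.29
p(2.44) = -3.01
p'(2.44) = 1.19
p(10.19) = 0.31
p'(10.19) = 0.18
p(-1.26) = -4.65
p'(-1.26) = 3.24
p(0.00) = 2.95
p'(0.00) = 20.69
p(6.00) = -0.76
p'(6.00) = 0.37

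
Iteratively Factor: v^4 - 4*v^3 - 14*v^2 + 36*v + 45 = (v + 1)*(v^3 - 5*v^2 - 9*v + 45) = (v - 5)*(v + 1)*(v^2 - 9) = (v - 5)*(v + 1)*(v + 3)*(v - 3)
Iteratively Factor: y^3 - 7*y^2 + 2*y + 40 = (y + 2)*(y^2 - 9*y + 20) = (y - 4)*(y + 2)*(y - 5)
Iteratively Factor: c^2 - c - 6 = (c - 3)*(c + 2)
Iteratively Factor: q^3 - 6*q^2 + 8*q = (q)*(q^2 - 6*q + 8) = q*(q - 2)*(q - 4)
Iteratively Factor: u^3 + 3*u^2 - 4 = (u + 2)*(u^2 + u - 2) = (u + 2)^2*(u - 1)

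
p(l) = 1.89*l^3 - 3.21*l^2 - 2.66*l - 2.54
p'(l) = 5.67*l^2 - 6.42*l - 2.66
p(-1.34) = -9.29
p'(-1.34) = 16.12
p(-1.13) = -6.36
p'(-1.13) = 11.83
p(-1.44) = -11.01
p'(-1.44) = 18.34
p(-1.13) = -6.36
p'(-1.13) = 11.83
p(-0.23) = -2.12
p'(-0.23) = -0.88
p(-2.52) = -46.47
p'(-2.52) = 49.53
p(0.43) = -4.13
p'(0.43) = -4.37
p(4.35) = 80.72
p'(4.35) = 76.70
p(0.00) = -2.54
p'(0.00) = -2.66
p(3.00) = 11.62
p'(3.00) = 29.11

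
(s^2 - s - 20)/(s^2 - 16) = (s - 5)/(s - 4)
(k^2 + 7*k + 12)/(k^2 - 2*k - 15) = (k + 4)/(k - 5)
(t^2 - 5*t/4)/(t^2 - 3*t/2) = (4*t - 5)/(2*(2*t - 3))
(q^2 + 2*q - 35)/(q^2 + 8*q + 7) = (q - 5)/(q + 1)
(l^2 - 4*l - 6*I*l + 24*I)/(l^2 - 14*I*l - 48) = (l - 4)/(l - 8*I)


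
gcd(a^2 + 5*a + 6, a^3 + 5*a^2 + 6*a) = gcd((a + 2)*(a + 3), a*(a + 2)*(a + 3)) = a^2 + 5*a + 6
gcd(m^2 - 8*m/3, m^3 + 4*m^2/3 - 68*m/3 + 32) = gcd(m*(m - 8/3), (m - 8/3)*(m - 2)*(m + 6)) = m - 8/3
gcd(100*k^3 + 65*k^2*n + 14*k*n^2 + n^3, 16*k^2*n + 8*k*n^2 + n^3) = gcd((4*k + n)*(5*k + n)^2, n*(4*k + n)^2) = 4*k + n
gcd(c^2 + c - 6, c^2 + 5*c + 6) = c + 3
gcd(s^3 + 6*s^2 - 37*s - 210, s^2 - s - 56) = s + 7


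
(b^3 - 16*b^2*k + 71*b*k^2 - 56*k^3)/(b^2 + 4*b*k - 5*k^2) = (b^2 - 15*b*k + 56*k^2)/(b + 5*k)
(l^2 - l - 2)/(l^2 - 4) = (l + 1)/(l + 2)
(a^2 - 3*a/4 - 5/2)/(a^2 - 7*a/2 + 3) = (4*a + 5)/(2*(2*a - 3))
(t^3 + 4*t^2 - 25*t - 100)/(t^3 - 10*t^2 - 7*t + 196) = (t^2 - 25)/(t^2 - 14*t + 49)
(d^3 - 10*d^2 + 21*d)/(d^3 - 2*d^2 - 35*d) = (d - 3)/(d + 5)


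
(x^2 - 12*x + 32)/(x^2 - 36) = (x^2 - 12*x + 32)/(x^2 - 36)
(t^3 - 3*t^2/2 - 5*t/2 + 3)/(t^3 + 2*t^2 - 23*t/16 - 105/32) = 16*(t^2 - 3*t + 2)/(16*t^2 + 8*t - 35)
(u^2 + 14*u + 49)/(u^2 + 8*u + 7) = (u + 7)/(u + 1)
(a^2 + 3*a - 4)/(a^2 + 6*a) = (a^2 + 3*a - 4)/(a*(a + 6))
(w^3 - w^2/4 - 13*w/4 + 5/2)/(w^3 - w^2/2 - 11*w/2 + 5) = (4*w^2 + 3*w - 10)/(2*(2*w^2 + w - 10))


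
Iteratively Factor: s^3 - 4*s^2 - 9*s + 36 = (s + 3)*(s^2 - 7*s + 12) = (s - 3)*(s + 3)*(s - 4)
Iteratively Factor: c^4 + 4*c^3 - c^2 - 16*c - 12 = (c + 1)*(c^3 + 3*c^2 - 4*c - 12) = (c - 2)*(c + 1)*(c^2 + 5*c + 6) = (c - 2)*(c + 1)*(c + 2)*(c + 3)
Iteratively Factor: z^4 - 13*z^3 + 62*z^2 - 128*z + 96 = (z - 4)*(z^3 - 9*z^2 + 26*z - 24) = (z - 4)*(z - 2)*(z^2 - 7*z + 12) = (z - 4)^2*(z - 2)*(z - 3)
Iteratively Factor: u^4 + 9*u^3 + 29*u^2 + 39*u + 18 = (u + 3)*(u^3 + 6*u^2 + 11*u + 6) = (u + 3)^2*(u^2 + 3*u + 2) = (u + 1)*(u + 3)^2*(u + 2)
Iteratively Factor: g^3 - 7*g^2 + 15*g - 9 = (g - 1)*(g^2 - 6*g + 9) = (g - 3)*(g - 1)*(g - 3)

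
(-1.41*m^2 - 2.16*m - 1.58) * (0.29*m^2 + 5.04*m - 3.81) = -0.4089*m^4 - 7.7328*m^3 - 5.9725*m^2 + 0.266400000000001*m + 6.0198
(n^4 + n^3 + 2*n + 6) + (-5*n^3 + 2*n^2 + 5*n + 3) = n^4 - 4*n^3 + 2*n^2 + 7*n + 9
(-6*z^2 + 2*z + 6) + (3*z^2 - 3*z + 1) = -3*z^2 - z + 7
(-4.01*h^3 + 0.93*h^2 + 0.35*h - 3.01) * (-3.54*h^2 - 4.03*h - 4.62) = 14.1954*h^5 + 12.8681*h^4 + 13.5393*h^3 + 4.9483*h^2 + 10.5133*h + 13.9062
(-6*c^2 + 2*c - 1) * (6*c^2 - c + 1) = -36*c^4 + 18*c^3 - 14*c^2 + 3*c - 1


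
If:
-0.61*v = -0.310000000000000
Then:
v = 0.51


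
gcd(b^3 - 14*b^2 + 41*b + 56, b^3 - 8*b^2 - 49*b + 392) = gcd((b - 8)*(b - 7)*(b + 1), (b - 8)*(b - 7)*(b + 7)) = b^2 - 15*b + 56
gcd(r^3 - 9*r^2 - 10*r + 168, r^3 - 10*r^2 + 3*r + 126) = r^2 - 13*r + 42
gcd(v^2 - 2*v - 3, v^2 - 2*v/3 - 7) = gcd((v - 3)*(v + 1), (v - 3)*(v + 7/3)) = v - 3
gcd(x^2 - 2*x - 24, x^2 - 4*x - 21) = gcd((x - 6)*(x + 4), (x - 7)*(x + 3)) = 1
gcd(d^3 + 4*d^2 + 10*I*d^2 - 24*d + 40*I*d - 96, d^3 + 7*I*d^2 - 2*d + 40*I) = d + 4*I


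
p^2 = p^2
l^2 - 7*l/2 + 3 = (l - 2)*(l - 3/2)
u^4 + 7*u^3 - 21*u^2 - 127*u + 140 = (u - 4)*(u - 1)*(u + 5)*(u + 7)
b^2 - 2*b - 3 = (b - 3)*(b + 1)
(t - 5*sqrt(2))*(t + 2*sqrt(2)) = t^2 - 3*sqrt(2)*t - 20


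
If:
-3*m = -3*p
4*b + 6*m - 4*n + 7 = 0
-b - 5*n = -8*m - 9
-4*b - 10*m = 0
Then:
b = 5/124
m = -1/62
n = 219/124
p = -1/62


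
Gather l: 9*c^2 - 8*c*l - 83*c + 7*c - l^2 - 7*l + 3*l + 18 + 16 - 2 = 9*c^2 - 76*c - l^2 + l*(-8*c - 4) + 32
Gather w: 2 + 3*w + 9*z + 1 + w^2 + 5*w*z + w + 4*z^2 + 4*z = w^2 + w*(5*z + 4) + 4*z^2 + 13*z + 3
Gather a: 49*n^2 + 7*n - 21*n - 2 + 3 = 49*n^2 - 14*n + 1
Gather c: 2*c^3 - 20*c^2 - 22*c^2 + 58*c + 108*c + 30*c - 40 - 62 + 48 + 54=2*c^3 - 42*c^2 + 196*c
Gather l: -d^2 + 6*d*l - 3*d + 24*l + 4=-d^2 - 3*d + l*(6*d + 24) + 4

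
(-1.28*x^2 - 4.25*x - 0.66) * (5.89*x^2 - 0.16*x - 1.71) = -7.5392*x^4 - 24.8277*x^3 - 1.0186*x^2 + 7.3731*x + 1.1286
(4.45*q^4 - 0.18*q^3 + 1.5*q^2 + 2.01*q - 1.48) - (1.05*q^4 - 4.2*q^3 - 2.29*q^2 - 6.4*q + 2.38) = 3.4*q^4 + 4.02*q^3 + 3.79*q^2 + 8.41*q - 3.86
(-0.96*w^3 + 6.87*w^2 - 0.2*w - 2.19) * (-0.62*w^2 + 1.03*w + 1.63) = 0.5952*w^5 - 5.2482*w^4 + 5.6353*w^3 + 12.3499*w^2 - 2.5817*w - 3.5697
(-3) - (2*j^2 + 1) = -2*j^2 - 4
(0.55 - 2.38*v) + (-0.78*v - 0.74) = -3.16*v - 0.19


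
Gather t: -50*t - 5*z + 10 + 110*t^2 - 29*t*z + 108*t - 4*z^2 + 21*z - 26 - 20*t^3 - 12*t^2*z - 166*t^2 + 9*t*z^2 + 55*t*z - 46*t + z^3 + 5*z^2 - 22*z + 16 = -20*t^3 + t^2*(-12*z - 56) + t*(9*z^2 + 26*z + 12) + z^3 + z^2 - 6*z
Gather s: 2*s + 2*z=2*s + 2*z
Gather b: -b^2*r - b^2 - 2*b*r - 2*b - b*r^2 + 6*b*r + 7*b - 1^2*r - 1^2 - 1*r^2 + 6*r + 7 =b^2*(-r - 1) + b*(-r^2 + 4*r + 5) - r^2 + 5*r + 6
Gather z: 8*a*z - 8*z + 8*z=8*a*z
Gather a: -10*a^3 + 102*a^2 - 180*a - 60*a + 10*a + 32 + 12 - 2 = -10*a^3 + 102*a^2 - 230*a + 42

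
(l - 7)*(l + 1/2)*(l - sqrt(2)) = l^3 - 13*l^2/2 - sqrt(2)*l^2 - 7*l/2 + 13*sqrt(2)*l/2 + 7*sqrt(2)/2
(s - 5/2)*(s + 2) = s^2 - s/2 - 5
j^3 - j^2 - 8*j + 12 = (j - 2)^2*(j + 3)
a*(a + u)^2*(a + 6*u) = a^4 + 8*a^3*u + 13*a^2*u^2 + 6*a*u^3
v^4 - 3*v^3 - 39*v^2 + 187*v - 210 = (v - 5)*(v - 3)*(v - 2)*(v + 7)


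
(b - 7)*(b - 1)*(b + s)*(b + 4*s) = b^4 + 5*b^3*s - 8*b^3 + 4*b^2*s^2 - 40*b^2*s + 7*b^2 - 32*b*s^2 + 35*b*s + 28*s^2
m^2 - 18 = (m - 3*sqrt(2))*(m + 3*sqrt(2))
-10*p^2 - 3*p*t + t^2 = (-5*p + t)*(2*p + t)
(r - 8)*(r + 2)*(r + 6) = r^3 - 52*r - 96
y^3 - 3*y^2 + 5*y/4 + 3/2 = (y - 2)*(y - 3/2)*(y + 1/2)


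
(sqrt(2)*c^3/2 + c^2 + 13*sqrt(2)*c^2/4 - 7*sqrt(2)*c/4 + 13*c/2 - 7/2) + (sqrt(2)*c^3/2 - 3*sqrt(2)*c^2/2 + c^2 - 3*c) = sqrt(2)*c^3 + 2*c^2 + 7*sqrt(2)*c^2/4 - 7*sqrt(2)*c/4 + 7*c/2 - 7/2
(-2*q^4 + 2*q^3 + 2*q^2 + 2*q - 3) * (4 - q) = 2*q^5 - 10*q^4 + 6*q^3 + 6*q^2 + 11*q - 12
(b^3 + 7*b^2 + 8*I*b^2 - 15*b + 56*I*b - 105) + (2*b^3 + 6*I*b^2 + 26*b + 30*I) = 3*b^3 + 7*b^2 + 14*I*b^2 + 11*b + 56*I*b - 105 + 30*I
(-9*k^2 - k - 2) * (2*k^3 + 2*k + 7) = -18*k^5 - 2*k^4 - 22*k^3 - 65*k^2 - 11*k - 14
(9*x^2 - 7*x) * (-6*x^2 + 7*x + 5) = -54*x^4 + 105*x^3 - 4*x^2 - 35*x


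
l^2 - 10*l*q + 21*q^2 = (l - 7*q)*(l - 3*q)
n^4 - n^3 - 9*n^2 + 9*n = n*(n - 3)*(n - 1)*(n + 3)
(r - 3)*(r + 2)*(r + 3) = r^3 + 2*r^2 - 9*r - 18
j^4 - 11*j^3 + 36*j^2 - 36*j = j*(j - 6)*(j - 3)*(j - 2)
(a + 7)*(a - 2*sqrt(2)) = a^2 - 2*sqrt(2)*a + 7*a - 14*sqrt(2)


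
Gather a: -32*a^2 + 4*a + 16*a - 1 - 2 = -32*a^2 + 20*a - 3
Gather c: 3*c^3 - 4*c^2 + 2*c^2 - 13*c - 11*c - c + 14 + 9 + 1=3*c^3 - 2*c^2 - 25*c + 24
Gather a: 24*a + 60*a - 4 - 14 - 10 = 84*a - 28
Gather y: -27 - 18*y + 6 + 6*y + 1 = -12*y - 20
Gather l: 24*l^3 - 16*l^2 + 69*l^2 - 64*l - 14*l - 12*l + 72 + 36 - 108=24*l^3 + 53*l^2 - 90*l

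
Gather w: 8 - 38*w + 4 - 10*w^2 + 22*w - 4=-10*w^2 - 16*w + 8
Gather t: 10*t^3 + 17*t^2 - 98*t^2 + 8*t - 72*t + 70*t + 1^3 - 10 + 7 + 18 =10*t^3 - 81*t^2 + 6*t + 16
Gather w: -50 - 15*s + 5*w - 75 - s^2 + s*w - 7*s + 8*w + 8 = -s^2 - 22*s + w*(s + 13) - 117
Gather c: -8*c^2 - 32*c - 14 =-8*c^2 - 32*c - 14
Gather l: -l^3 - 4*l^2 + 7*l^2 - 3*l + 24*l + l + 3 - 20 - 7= -l^3 + 3*l^2 + 22*l - 24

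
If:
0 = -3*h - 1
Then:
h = -1/3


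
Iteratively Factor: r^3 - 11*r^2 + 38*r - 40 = (r - 5)*(r^2 - 6*r + 8) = (r - 5)*(r - 2)*(r - 4)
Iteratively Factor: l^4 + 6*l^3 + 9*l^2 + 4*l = (l)*(l^3 + 6*l^2 + 9*l + 4) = l*(l + 1)*(l^2 + 5*l + 4) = l*(l + 1)^2*(l + 4)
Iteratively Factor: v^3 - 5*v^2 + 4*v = (v)*(v^2 - 5*v + 4) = v*(v - 4)*(v - 1)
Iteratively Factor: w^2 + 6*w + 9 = (w + 3)*(w + 3)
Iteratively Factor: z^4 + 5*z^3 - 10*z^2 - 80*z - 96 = (z + 3)*(z^3 + 2*z^2 - 16*z - 32) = (z - 4)*(z + 3)*(z^2 + 6*z + 8) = (z - 4)*(z + 2)*(z + 3)*(z + 4)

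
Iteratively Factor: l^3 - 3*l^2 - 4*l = (l + 1)*(l^2 - 4*l) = l*(l + 1)*(l - 4)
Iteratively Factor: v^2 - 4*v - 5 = (v + 1)*(v - 5)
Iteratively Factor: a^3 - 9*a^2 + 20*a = (a - 5)*(a^2 - 4*a) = a*(a - 5)*(a - 4)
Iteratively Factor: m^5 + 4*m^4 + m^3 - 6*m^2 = (m)*(m^4 + 4*m^3 + m^2 - 6*m) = m^2*(m^3 + 4*m^2 + m - 6) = m^2*(m + 2)*(m^2 + 2*m - 3) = m^2*(m - 1)*(m + 2)*(m + 3)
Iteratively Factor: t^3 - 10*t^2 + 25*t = (t - 5)*(t^2 - 5*t) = (t - 5)^2*(t)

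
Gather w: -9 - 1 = -10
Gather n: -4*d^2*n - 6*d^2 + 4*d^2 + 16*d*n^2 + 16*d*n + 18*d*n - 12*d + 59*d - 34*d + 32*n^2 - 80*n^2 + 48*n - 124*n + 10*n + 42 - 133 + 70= -2*d^2 + 13*d + n^2*(16*d - 48) + n*(-4*d^2 + 34*d - 66) - 21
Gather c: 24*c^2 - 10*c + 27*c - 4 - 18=24*c^2 + 17*c - 22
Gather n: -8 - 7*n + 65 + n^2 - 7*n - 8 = n^2 - 14*n + 49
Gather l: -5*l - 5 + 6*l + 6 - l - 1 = 0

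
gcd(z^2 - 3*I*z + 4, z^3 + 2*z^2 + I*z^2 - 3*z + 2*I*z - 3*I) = z + I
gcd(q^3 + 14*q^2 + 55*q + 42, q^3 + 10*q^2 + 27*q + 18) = q^2 + 7*q + 6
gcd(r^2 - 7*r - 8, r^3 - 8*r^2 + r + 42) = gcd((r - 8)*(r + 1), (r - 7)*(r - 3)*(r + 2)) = 1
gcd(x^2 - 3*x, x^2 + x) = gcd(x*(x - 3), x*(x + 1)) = x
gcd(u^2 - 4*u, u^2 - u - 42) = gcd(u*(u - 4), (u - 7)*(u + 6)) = 1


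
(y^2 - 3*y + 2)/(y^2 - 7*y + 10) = (y - 1)/(y - 5)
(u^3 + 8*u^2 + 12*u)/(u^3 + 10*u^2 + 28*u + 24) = u/(u + 2)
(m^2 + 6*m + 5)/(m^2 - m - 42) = (m^2 + 6*m + 5)/(m^2 - m - 42)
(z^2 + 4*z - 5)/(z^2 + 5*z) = (z - 1)/z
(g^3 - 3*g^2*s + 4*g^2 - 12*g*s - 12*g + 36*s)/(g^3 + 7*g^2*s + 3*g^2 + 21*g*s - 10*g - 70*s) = (g^2 - 3*g*s + 6*g - 18*s)/(g^2 + 7*g*s + 5*g + 35*s)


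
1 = 1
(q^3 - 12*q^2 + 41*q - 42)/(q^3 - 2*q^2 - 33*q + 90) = (q^2 - 9*q + 14)/(q^2 + q - 30)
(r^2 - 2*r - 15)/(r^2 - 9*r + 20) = (r + 3)/(r - 4)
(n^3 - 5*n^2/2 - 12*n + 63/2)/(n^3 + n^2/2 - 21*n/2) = (n - 3)/n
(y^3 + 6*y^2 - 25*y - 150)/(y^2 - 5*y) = y + 11 + 30/y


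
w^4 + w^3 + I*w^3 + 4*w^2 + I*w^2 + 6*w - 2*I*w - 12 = (w - 1)*(w + 2)*(w - 2*I)*(w + 3*I)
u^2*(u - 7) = u^3 - 7*u^2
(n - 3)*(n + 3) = n^2 - 9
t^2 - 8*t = t*(t - 8)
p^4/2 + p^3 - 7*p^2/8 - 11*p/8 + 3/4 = (p/2 + 1)*(p - 1)*(p - 1/2)*(p + 3/2)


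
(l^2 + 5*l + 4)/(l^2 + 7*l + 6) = (l + 4)/(l + 6)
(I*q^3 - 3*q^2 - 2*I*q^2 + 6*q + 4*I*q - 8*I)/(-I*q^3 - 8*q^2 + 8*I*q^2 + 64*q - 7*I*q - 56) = (-q^3 + q^2*(2 - 3*I) + q*(-4 + 6*I) + 8)/(q^3 + q^2*(-8 - 8*I) + q*(7 + 64*I) - 56*I)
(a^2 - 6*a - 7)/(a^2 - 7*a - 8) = (a - 7)/(a - 8)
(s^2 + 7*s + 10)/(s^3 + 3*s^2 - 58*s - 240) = (s + 2)/(s^2 - 2*s - 48)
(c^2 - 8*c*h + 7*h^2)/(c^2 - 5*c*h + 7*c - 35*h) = (c^2 - 8*c*h + 7*h^2)/(c^2 - 5*c*h + 7*c - 35*h)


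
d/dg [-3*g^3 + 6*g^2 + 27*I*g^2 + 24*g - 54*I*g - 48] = -9*g^2 + g*(12 + 54*I) + 24 - 54*I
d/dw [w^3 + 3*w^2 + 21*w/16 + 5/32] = 3*w^2 + 6*w + 21/16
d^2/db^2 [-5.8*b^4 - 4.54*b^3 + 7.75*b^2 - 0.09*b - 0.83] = -69.6*b^2 - 27.24*b + 15.5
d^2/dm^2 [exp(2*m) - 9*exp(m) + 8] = (4*exp(m) - 9)*exp(m)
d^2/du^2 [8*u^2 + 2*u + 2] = 16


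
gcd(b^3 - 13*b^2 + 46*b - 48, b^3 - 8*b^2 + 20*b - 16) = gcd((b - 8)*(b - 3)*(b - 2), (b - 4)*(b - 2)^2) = b - 2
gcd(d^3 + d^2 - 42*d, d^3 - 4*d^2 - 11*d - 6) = d - 6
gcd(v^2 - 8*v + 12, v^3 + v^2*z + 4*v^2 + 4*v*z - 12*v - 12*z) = v - 2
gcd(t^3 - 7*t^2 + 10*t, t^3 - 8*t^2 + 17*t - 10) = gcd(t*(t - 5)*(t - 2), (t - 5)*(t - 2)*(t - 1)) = t^2 - 7*t + 10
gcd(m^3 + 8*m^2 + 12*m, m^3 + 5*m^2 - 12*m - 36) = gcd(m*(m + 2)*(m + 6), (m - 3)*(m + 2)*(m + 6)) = m^2 + 8*m + 12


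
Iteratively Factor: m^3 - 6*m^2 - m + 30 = (m - 3)*(m^2 - 3*m - 10) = (m - 5)*(m - 3)*(m + 2)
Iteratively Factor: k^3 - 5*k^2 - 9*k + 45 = (k + 3)*(k^2 - 8*k + 15) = (k - 5)*(k + 3)*(k - 3)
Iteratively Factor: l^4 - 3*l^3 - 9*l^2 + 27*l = (l - 3)*(l^3 - 9*l) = (l - 3)^2*(l^2 + 3*l) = l*(l - 3)^2*(l + 3)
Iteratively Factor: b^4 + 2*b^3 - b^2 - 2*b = (b)*(b^3 + 2*b^2 - b - 2) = b*(b + 2)*(b^2 - 1) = b*(b + 1)*(b + 2)*(b - 1)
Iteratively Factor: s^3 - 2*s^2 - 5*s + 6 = (s - 1)*(s^2 - s - 6) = (s - 3)*(s - 1)*(s + 2)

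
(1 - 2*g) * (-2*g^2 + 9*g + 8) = 4*g^3 - 20*g^2 - 7*g + 8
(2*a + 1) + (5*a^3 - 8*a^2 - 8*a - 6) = 5*a^3 - 8*a^2 - 6*a - 5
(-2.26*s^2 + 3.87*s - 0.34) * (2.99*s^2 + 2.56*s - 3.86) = -6.7574*s^4 + 5.7857*s^3 + 17.6142*s^2 - 15.8086*s + 1.3124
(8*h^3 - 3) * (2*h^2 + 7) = 16*h^5 + 56*h^3 - 6*h^2 - 21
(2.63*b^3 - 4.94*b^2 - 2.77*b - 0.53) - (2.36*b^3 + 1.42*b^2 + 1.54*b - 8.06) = 0.27*b^3 - 6.36*b^2 - 4.31*b + 7.53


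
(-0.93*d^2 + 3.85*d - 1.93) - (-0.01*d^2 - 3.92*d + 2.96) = -0.92*d^2 + 7.77*d - 4.89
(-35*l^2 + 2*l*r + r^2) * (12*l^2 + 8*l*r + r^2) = -420*l^4 - 256*l^3*r - 7*l^2*r^2 + 10*l*r^3 + r^4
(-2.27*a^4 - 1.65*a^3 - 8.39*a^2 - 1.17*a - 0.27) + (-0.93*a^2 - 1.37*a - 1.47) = -2.27*a^4 - 1.65*a^3 - 9.32*a^2 - 2.54*a - 1.74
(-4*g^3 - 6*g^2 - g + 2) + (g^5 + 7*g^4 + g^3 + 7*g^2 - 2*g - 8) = g^5 + 7*g^4 - 3*g^3 + g^2 - 3*g - 6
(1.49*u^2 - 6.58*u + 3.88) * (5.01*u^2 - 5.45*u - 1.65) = 7.4649*u^4 - 41.0863*u^3 + 52.8413*u^2 - 10.289*u - 6.402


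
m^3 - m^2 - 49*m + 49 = (m - 7)*(m - 1)*(m + 7)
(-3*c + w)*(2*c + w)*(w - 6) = -6*c^2*w + 36*c^2 - c*w^2 + 6*c*w + w^3 - 6*w^2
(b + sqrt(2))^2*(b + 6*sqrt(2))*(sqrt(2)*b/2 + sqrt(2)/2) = sqrt(2)*b^4/2 + sqrt(2)*b^3/2 + 8*b^3 + 8*b^2 + 13*sqrt(2)*b^2 + 12*b + 13*sqrt(2)*b + 12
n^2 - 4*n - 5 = (n - 5)*(n + 1)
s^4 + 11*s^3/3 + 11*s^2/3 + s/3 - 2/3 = (s - 1/3)*(s + 1)^2*(s + 2)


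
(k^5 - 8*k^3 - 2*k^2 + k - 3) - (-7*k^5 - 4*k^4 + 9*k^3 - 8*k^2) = 8*k^5 + 4*k^4 - 17*k^3 + 6*k^2 + k - 3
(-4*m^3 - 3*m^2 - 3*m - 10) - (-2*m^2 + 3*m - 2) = -4*m^3 - m^2 - 6*m - 8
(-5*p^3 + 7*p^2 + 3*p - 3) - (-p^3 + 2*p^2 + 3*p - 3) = -4*p^3 + 5*p^2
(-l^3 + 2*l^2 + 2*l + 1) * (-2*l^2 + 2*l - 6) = 2*l^5 - 6*l^4 + 6*l^3 - 10*l^2 - 10*l - 6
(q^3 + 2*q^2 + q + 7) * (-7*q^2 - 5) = -7*q^5 - 14*q^4 - 12*q^3 - 59*q^2 - 5*q - 35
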